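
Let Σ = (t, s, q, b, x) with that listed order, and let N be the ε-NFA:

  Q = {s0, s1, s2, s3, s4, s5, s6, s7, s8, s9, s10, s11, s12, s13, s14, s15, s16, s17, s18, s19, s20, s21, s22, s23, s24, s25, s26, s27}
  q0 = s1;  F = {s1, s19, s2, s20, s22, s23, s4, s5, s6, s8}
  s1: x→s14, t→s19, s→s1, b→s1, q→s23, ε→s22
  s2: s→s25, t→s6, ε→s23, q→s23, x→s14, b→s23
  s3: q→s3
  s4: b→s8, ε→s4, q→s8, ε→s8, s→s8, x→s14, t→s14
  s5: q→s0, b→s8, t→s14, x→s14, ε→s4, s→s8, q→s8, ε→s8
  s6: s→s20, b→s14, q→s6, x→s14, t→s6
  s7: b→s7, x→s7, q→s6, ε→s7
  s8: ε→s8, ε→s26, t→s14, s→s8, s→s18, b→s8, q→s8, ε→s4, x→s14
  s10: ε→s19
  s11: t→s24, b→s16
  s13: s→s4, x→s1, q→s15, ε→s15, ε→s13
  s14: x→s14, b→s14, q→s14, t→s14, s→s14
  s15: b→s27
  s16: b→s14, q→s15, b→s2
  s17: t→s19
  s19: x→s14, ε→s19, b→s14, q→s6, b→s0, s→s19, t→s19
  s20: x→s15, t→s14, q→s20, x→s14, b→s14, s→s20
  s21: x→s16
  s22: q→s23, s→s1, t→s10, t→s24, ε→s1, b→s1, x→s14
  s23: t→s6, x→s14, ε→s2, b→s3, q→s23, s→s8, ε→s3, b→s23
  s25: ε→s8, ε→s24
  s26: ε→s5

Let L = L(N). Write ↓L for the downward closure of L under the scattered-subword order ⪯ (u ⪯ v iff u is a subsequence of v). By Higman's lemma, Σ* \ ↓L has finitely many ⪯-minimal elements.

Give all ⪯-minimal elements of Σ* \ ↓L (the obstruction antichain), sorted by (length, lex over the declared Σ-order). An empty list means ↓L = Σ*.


|Q|=28, |F|=10, |δ|=96 (20 ε).
min D↑ (7 st, q0=0, F={3}): 0:t→1,s→0,q→2,b→0,x→3 1:t→1,s→1,q→4,b→3,x→3 2:t→4,s→5,q→2,b→2,x→3 3:t→3,s→3,q→3,b→3,x→3 4:t→4,s→6,q→4,b→3,x→3 5:t→3,s→5,q→5,b→5,x→3 6:t→3,s→6,q→6,b→3,x→3.
'x': |S_i|=[20, 3] end={s14,s15,s27} rej; 1/1 del acc.
'tb': N↓-sim [20, 9, 3] end={s0,s14,s27} ∉↓L; 2/2 deletions ∈↓L.
'qst': |S_i|=[20, 16, 12, 1] end={s14} rej; 3/3 single-dels accept.
3 minimals (antichain).

Antichain: [x, tb, qst].


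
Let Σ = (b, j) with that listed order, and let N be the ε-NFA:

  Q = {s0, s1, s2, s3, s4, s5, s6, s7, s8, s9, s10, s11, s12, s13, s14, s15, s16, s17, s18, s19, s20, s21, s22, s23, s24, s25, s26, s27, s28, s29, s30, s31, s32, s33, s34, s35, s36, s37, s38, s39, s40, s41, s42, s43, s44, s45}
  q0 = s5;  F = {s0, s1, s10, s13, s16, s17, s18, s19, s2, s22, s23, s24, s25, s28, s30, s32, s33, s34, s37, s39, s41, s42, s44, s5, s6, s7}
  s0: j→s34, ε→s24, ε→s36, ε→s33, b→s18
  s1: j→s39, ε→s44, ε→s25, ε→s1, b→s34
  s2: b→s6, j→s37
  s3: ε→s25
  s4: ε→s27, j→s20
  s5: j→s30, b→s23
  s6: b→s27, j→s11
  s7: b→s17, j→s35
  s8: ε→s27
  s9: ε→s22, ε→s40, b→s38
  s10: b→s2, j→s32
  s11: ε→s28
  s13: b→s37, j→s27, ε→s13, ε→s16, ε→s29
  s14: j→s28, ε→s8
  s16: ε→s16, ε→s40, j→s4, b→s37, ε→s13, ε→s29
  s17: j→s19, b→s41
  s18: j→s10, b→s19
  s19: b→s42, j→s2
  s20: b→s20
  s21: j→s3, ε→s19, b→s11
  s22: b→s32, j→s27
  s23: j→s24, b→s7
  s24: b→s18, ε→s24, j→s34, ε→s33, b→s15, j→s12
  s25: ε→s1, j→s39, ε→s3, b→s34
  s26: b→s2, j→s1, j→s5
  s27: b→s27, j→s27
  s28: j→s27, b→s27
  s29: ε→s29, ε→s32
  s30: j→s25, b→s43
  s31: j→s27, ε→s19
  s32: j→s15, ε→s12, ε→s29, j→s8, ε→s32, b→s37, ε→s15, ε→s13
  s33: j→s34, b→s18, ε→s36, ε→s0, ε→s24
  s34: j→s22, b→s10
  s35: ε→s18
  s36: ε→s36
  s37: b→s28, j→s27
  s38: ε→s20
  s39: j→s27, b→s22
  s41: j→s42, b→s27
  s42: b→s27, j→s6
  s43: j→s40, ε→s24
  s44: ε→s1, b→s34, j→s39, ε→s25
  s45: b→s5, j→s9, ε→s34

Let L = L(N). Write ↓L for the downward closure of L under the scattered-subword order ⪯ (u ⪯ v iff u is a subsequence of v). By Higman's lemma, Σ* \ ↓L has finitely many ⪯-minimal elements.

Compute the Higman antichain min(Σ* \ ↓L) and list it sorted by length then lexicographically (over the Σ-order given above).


A = [jjjj, bbbbb].

|Q|=46, |F|=26, |δ|=113 (43 ε).
min D↑ (21 st, q0=0, F={14}): 0:b→1,j→2 1:b→3,j→4 2:b→4,j→5 3:b→6,j→7 4:b→7,j→8 5:b→8,j→9 6:b→10,j→11 7:b→11,j→12 8:b→12,j→13 9:b→13,j→14 10:b→14,j→15 11:b→15,j→16 12:b→16,j→17 13:b→17,j→14 14:b→14,j→14 15:b→14,j→18 16:b→18,j→19 17:b→19,j→14 18:b→14,j→20 19:b→20,j→14 20:b→14,j→14.
'jjjj': N↓-sim [39, 34, 24, 16, 5] end={s15,s20,s27,s4,s8} ∉↓L; 4/4 del acc.
'bbbbb': |S_i|=[39, 32, 24, 11, 7, 2] end={s20,s27} — reject; 5/5 deletions ∈↓L.
2 obstructions.


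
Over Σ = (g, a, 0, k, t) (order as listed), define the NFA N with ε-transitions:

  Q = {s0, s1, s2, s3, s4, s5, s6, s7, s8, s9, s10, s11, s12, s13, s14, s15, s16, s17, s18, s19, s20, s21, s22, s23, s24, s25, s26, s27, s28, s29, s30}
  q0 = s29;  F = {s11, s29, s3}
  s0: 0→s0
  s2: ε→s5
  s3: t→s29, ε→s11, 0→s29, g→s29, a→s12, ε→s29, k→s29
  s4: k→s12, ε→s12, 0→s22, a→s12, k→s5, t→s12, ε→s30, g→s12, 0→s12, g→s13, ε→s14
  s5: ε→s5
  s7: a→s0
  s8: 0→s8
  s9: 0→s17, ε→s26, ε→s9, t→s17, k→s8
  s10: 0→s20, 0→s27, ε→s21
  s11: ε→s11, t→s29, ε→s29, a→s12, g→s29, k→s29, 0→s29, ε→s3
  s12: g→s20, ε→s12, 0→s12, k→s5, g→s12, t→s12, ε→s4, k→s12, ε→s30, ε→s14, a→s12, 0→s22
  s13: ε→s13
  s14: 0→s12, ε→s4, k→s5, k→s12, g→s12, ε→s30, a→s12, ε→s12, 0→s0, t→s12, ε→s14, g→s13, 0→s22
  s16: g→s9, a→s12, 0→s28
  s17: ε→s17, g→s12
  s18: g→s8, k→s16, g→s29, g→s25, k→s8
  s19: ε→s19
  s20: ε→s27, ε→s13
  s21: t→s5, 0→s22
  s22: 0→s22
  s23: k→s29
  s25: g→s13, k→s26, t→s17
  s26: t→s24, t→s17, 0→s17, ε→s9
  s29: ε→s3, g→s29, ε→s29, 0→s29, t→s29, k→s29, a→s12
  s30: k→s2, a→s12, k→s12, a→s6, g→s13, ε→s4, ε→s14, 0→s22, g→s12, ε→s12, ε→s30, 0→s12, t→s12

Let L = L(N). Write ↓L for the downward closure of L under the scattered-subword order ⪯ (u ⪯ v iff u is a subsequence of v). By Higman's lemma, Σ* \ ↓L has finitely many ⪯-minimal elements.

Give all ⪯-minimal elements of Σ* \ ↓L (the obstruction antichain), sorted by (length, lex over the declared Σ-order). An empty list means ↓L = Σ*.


min(Σ*\↓L) = [a].

|Q|=31, |F|=3, |δ|=109 (33 ε).
min D↑ (2 st, q0=0, F={1}): 0:g→0,a→1,0→0,k→0,t→0 1:g→1,a→1,0→1,k→1,t→1.
'a': |S_i|=[15, 12] end={s0,s12,s13,s14,s2,s20,s22,s27,s30,s4,s5,s6} rej; 1/1 single-dels accept.
1 words, ⪯-incomp.


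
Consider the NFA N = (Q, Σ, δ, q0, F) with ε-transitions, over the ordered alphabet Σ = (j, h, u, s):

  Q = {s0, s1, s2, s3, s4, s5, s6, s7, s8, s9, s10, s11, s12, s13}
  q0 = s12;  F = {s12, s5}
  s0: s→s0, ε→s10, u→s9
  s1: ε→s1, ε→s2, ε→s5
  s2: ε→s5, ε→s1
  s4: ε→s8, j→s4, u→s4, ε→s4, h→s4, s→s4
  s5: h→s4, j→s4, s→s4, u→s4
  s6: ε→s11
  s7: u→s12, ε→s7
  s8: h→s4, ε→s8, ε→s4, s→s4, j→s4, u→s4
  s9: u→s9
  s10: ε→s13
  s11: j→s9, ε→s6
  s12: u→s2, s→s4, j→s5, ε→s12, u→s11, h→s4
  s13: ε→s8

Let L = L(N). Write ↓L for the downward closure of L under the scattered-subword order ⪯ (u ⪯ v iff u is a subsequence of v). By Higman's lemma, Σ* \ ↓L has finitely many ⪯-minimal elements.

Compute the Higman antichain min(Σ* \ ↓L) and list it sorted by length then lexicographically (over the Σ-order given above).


A = [h, s, jj, ju, uj, uu].

|Q|=14, |F|=2, |δ|=38 (16 ε).
min D↑ (3 st, q0=0, F={2}): 0:j→1,h→2,u→1,s→2 1:j→2,h→2,u→2,s→2 2:j→2,h→2,u→2,s→2 [Hopcroft].
'h': |S_i|=[9, 2] end={s4,s8} — reject; 1/1 deletions ∈↓L.
's': |S_i|=[9, 2] end={s4,s8} rej; 1/1 single-dels accept.
'jj': |S_i|=[9, 4, 2] end={s4,s8} — reject; 2/2 del acc.
'ju': N↓-sim [9, 4, 3] end={s4,s8,s9} rej; 2/2 del acc.
'uj': |S_i|=[9, 8, 3] end={s4,s8,s9} ∉↓L; 2/2 deletions ∈↓L.
'uu': run [9, 8, 3] end={s4,s8,s9} rej; 2/2 deletions ∈↓L.
6 obstructions.


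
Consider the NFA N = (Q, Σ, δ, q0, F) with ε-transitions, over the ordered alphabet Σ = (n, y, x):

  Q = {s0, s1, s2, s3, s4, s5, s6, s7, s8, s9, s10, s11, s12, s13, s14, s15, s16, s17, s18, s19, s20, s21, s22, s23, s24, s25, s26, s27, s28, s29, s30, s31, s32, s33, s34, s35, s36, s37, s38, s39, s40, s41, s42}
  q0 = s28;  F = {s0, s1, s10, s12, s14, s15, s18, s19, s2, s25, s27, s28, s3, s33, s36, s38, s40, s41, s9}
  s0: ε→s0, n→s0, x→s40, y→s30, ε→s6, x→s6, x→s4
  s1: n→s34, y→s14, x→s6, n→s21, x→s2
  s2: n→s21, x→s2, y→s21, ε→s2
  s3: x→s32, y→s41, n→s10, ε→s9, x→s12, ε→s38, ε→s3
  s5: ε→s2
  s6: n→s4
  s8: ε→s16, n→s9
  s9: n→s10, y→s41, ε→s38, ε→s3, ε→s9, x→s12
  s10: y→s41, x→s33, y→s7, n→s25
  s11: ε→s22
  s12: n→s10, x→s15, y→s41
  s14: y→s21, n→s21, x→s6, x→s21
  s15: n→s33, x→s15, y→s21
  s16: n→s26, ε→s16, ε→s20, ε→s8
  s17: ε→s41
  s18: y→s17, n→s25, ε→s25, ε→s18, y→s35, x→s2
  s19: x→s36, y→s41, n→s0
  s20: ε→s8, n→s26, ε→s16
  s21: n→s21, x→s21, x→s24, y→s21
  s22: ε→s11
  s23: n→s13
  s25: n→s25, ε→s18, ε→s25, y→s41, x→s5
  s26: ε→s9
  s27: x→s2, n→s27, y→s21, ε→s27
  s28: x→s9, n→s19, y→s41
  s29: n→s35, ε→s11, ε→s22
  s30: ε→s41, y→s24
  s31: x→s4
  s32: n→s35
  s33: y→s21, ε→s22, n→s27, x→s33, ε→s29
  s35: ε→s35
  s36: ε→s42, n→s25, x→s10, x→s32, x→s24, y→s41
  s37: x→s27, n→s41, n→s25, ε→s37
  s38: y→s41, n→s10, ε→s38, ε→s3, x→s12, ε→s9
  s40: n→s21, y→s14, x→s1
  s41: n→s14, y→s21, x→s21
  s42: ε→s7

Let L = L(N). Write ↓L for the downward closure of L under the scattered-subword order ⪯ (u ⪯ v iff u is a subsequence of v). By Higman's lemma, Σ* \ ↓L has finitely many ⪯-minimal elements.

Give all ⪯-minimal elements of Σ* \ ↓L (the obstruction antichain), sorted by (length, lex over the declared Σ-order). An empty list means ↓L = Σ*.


|Q|=43, |F|=19, |δ|=120 (37 ε).
min D↑ (17 st, q0=0, F={7}): 0:n→1,y→2,x→3 1:n→4,y→2,x→5 2:n→6,y→7,x→7 3:n→8,y→2,x→9 4:n→4,y→2,x→10 5:n→11,y→2,x→8 6:n→7,y→7,x→7 7:n→7,y→7,x→7 8:n→11,y→2,x→12 9:n→8,y→2,x→13 10:n→7,y→6,x→14 11:n→11,y→2,x→15 12:n→16,y→7,x→12 13:n→12,y→7,x→13 14:n→7,y→6,x→15 15:n→7,y→7,x→15 16:n→16,y→7,x→15 (ε-aug+det+¬).
'yy': |S_i|=[34, 10, 2] end={s21,s24} ∉↓L; 2/2 del acc.
'yx': N↓-sim [34, 10, 4] end={s21,s24,s4,s6} — reject; 2/2 single-dels accept.
'ynn': N↓-sim [34, 10, 5, 3] end={s21,s24,s4} — reject; 3/3 single-dels accept.
'nnxn': |S_i|=[34, 28, 18, 10, 4] end={s21,s24,s34,s4} ∉↓L; 4/4 single-dels accept.
'xnxy': run [34, 30, 20, 12, 2] end={s21,s24} rej; 4/4 single-dels accept.
'xxxy': N↓-sim [34, 30, 24, 13, 2] end={s21,s24} — reject; 4/4 del acc.
6 words, ⪯-incomp.

A = [yy, yx, ynn, nnxn, xnxy, xxxy].


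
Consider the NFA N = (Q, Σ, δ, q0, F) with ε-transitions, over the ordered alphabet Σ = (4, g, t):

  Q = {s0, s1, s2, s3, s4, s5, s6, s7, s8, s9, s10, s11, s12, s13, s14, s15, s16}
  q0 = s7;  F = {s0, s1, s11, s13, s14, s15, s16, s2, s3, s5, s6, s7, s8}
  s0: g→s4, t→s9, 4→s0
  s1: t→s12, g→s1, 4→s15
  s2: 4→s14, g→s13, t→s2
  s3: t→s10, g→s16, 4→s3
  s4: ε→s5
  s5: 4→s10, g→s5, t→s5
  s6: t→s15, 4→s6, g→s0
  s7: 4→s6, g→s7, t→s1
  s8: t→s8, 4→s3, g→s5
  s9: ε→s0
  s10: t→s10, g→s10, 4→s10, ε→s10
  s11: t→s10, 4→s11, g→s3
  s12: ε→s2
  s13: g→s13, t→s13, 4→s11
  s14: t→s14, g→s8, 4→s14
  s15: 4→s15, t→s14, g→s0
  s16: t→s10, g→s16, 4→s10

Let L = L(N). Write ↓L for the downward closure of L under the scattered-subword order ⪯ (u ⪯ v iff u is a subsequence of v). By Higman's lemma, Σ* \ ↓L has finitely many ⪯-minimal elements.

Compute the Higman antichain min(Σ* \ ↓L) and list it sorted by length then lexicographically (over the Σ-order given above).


min(Σ*\↓L) = [4gg4, ttg4t].

|Q|=17, |F|=13, |δ|=46 (4 ε).
min D↑ (14 st, q0=0, F={9}): 0:4→1,g→0,t→2 1:4→1,g→3,t→4 2:4→4,g→2,t→5 3:4→3,g→6,t→3 4:4→4,g→3,t→7 5:4→7,g→8,t→5 6:4→9,g→6,t→6 7:4→7,g→10,t→7 8:4→11,g→8,t→8 9:4→9,g→9,t→9 10:4→12,g→6,t→10 11:4→11,g→12,t→9 12:4→12,g→13,t→9 13:4→9,g→13,t→9 [Hopcroft].
'4gg4': |S_i|=[17, 12, 8, 4, 1] end={s10} — reject; 4/4 del acc.
'ttg4t': |S_i|=[17, 15, 13, 8, 4, 1] end={s10} ∉↓L; 5/5 single-dels accept.
2 words, ⪯-incomp.


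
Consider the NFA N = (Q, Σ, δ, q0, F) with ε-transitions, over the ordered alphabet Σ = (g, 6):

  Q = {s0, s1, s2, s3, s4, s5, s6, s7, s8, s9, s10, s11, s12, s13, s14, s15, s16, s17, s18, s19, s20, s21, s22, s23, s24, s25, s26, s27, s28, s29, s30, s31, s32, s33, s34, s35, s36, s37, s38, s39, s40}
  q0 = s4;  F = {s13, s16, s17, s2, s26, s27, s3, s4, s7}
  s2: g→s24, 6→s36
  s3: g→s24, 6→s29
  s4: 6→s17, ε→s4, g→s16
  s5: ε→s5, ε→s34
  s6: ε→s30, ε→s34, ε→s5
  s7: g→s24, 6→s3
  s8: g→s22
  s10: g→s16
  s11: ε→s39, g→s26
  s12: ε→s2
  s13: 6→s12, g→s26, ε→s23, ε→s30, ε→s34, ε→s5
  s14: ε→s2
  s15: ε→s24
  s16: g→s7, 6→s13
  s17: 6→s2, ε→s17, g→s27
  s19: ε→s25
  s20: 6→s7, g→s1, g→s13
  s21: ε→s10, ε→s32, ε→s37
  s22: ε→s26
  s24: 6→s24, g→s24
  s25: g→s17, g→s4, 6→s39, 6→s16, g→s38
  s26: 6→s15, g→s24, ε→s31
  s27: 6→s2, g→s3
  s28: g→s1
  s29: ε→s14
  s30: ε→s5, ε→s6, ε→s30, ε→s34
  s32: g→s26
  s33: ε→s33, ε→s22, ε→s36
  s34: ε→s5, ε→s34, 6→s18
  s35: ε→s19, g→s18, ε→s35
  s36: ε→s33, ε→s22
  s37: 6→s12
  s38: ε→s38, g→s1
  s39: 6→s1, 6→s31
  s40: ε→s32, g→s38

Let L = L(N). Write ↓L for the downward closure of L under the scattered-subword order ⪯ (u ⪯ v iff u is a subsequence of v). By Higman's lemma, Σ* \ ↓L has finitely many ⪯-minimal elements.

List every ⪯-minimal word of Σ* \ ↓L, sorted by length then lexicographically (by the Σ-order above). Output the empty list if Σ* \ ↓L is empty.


|Q|=41, |F|=9, |δ|=77 (37 ε).
min D↑ (10 st, q0=0, F={7}): 0:g→1,6→2 1:g→3,6→4 2:g→5,6→6 3:g→7,6→8 4:g→9,6→6 5:g→8,6→6 6:g→7,6→9 7:g→7,6→7 8:g→7,6→6 9:g→7,6→7 (ε-aug+det+¬).
'ggg': |S_i|=[24, 22, 12, 1] end={s24} rej; 3/3 single-dels accept.
'66g': run [24, 21, 12, 1] end={s24} — reject; 3/3 del acc.
'g6g6': N↓-sim [24, 22, 19, 4, 2] end={s15,s24} rej; 4/4 single-dels accept.
'6666': run [24, 21, 12, 7, 2] end={s15,s24} — reject; 4/4 deletions ∈↓L.
4 minimals (antichain).

A = [ggg, 66g, g6g6, 6666].


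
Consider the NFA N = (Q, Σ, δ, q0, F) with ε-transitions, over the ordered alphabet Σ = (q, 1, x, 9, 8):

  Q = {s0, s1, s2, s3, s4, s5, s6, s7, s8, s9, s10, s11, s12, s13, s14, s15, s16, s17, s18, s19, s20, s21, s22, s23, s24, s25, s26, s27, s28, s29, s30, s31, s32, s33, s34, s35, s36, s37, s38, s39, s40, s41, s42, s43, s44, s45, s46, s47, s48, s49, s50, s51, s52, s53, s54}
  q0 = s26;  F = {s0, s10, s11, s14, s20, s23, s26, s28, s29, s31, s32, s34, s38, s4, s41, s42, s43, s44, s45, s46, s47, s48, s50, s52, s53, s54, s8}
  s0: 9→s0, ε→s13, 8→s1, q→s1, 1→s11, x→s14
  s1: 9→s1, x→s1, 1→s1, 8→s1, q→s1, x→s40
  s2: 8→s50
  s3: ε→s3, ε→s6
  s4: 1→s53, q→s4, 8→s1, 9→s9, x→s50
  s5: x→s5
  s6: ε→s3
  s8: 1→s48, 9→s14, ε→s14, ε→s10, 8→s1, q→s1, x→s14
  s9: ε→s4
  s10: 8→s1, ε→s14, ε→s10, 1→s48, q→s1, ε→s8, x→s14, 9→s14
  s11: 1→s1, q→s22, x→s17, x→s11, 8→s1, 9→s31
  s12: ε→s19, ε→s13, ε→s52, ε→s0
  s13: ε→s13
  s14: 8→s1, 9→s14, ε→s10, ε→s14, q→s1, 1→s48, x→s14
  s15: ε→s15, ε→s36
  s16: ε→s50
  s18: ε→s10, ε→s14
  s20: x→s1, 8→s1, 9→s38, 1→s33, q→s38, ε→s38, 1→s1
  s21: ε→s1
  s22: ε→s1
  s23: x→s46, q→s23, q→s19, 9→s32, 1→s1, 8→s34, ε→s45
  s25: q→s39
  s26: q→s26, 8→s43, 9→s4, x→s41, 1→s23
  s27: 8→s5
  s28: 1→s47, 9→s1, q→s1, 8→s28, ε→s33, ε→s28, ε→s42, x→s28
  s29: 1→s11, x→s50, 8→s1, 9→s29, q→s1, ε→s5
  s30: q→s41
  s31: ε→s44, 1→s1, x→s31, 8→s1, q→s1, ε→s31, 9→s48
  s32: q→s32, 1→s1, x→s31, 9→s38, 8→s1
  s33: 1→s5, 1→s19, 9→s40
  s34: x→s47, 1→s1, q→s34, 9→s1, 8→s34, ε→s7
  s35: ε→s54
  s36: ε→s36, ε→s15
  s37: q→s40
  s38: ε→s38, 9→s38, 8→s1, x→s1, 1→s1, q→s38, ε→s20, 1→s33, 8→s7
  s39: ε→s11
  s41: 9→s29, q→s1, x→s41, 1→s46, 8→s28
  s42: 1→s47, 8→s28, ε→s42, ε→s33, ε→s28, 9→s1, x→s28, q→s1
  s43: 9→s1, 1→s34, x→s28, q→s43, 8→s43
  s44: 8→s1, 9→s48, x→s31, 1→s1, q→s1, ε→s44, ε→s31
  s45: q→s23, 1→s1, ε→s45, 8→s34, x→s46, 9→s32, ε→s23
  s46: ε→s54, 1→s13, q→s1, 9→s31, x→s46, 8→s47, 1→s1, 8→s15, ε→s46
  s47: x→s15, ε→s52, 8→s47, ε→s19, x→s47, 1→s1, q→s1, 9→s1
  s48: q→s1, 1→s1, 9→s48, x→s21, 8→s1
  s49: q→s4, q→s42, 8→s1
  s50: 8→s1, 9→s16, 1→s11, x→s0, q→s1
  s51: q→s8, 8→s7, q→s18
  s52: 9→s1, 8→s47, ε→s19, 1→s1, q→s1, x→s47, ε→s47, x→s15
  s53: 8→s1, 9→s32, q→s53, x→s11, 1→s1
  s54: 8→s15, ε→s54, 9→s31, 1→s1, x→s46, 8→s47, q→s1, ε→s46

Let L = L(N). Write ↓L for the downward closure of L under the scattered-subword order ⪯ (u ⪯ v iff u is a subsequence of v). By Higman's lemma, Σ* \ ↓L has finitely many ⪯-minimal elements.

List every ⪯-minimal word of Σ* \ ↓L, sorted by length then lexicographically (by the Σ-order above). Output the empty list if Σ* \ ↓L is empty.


|Q|=55, |F|=27, |δ|=220 (54 ε).
min D↑ (20 st, q0=0, F={5}): 0:q→0,1→1,x→2,9→3,8→4 1:q→1,1→5,x→6,9→7,8→8 2:q→5,1→6,x→2,9→9,8→10 3:q→3,1→11,x→12,9→3,8→5 4:q→4,1→8,x→10,9→5,8→4 5:q→5,1→5,x→5,9→5,8→5 6:q→5,1→5,x→6,9→13,8→14 7:q→7,1→5,x→13,9→15,8→5 8:q→8,1→5,x→14,9→5,8→8 9:q→5,1→16,x→12,9→9,8→5 10:q→5,1→14,x→10,9→5,8→10 11:q→11,1→5,x→16,9→7,8→5 12:q→5,1→16,x→17,9→12,8→5 13:q→5,1→5,x→13,9→18,8→5 14:q→5,1→5,x→14,9→5,8→14 15:q→15,1→5,x→5,9→15,8→5 16:q→5,1→5,x→16,9→13,8→5 17:q→5,1→16,x→19,9→17,8→5 18:q→5,1→5,x→5,9→18,8→5 19:q→5,1→18,x→19,9→19,8→5.
'11': |S_i|=[41, 27, 6] end={s1,s13,s19,s33,s40,s5} — reject; 2/2 single-dels accept.
'xq': |S_i|=[41, 29, 3] end={s1,s22,s40} — reject; 2/2 deletions ∈↓L.
'98': |S_i|=[41, 27, 3] end={s1,s40,s7} — reject; 2/2 del acc.
'89': |S_i|=[41, 14, 2] end={s1,s40} ∉↓L; 2/2 single-dels accept.
'199x': |S_i|=[41, 27, 13, 10, 4] end={s1,s21,s40,s5} ∉↓L; 4/4 deletions ∈↓L.
'9xxx1x': run [41, 27, 17, 15, 13, 4, 3] end={s1,s21,s40} rej; 6/6 deletions ∈↓L.
6 minimals (antichain).

A = [11, xq, 98, 89, 199x, 9xxx1x].


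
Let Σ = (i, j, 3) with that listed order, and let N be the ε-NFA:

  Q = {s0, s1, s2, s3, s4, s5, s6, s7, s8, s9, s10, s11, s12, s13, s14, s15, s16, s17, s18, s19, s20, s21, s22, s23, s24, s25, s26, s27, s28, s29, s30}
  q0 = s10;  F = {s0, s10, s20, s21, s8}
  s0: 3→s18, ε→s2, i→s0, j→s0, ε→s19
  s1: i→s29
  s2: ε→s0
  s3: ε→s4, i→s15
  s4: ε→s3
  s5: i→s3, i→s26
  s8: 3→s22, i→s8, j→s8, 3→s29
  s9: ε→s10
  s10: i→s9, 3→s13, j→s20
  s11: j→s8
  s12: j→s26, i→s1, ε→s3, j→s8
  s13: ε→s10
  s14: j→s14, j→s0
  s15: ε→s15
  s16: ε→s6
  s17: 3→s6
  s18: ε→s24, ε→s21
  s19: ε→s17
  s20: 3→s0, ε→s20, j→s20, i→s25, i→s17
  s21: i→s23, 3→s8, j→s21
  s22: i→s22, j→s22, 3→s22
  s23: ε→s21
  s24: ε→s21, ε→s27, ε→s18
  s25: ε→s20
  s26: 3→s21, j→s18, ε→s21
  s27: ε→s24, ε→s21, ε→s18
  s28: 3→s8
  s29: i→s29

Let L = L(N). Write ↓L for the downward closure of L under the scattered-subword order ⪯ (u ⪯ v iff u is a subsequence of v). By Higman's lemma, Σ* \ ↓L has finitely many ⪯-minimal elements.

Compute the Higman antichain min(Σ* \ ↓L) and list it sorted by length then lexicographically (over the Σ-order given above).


|Q|=31, |F|=5, |δ|=58 (23 ε).
min D↑ (6 st, q0=0, F={5}): 0:i→0,j→1,3→0 1:i→1,j→1,3→2 2:i→2,j→2,3→3 3:i→3,j→3,3→4 4:i→4,j→4,3→5 5:i→5,j→5,3→5 [Hopcroft].
'j3333': N↓-sim [18, 15, 13, 9, 3, 2] end={s22,s29} — reject; 5/5 del acc.
1 minimals (antichain).

min(Σ*\↓L) = [j3333].


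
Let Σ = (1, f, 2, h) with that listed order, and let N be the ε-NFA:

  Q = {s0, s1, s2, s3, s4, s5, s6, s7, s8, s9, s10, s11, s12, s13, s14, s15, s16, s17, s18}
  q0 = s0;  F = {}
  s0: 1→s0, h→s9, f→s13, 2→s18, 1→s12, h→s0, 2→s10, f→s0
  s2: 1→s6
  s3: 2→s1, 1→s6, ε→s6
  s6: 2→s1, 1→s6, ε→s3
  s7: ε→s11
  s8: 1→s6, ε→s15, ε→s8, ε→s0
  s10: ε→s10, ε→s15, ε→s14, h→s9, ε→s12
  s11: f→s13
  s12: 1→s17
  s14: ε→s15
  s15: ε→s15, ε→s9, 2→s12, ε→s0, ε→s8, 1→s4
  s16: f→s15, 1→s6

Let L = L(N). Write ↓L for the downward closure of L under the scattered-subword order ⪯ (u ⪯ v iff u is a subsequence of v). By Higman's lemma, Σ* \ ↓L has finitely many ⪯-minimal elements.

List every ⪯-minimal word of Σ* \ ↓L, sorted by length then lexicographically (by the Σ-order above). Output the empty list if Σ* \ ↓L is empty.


min(Σ*\↓L) = [ε].

|Q|=19, |F|=0, |δ|=36 (15 ε).
min D↑ (1 st, q0=0, F={0}): 0:1→0,f→0,2→0,h→0.
ε ∈ L(D↑) — L = ∅.


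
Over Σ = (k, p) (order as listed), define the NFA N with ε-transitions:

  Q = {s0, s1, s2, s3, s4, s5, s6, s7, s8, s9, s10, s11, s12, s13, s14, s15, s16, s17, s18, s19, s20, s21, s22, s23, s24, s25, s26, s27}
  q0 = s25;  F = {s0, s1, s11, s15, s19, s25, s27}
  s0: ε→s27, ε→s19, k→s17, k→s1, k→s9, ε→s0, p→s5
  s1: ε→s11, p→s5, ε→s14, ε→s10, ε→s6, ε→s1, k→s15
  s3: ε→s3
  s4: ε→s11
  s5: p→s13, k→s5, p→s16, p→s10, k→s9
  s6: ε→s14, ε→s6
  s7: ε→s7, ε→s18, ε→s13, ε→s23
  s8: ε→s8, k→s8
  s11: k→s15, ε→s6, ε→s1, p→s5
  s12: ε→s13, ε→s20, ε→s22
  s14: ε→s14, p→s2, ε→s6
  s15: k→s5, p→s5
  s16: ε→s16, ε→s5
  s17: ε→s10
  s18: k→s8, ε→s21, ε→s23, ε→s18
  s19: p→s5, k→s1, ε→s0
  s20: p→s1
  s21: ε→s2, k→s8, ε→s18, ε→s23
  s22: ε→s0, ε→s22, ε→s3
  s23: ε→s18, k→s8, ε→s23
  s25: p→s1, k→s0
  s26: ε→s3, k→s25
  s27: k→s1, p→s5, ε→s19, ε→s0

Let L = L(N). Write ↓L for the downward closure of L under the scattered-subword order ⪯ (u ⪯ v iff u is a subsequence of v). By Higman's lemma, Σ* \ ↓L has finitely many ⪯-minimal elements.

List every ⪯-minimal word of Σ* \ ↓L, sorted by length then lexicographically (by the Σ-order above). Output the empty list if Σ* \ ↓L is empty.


Antichain: [kp, pp, pkk, kkkk].

|Q|=28, |F|=7, |δ|=70 (42 ε).
min D↑ (5 st, q0=0, F={3}): 0:k→1,p→2 1:k→2,p→3 2:k→4,p→3 3:k→3,p→3 4:k→3,p→3.
'kp': N↓-sim [16, 15, 6] end={s10,s13,s16,s2,s5,s9} — reject; 2/2 single-dels accept.
'pp': N↓-sim [16, 11, 6] end={s10,s13,s16,s2,s5,s9} rej; 2/2 del acc.
'pkk': run [16, 11, 6, 5] end={s10,s13,s16,s5,s9} ∉↓L; 3/3 single-dels accept.
'kkkk': N↓-sim [16, 15, 12, 6, 5] end={s10,s13,s16,s5,s9} — reject; 4/4 single-dels accept.
4 words, ⪯-incomp.


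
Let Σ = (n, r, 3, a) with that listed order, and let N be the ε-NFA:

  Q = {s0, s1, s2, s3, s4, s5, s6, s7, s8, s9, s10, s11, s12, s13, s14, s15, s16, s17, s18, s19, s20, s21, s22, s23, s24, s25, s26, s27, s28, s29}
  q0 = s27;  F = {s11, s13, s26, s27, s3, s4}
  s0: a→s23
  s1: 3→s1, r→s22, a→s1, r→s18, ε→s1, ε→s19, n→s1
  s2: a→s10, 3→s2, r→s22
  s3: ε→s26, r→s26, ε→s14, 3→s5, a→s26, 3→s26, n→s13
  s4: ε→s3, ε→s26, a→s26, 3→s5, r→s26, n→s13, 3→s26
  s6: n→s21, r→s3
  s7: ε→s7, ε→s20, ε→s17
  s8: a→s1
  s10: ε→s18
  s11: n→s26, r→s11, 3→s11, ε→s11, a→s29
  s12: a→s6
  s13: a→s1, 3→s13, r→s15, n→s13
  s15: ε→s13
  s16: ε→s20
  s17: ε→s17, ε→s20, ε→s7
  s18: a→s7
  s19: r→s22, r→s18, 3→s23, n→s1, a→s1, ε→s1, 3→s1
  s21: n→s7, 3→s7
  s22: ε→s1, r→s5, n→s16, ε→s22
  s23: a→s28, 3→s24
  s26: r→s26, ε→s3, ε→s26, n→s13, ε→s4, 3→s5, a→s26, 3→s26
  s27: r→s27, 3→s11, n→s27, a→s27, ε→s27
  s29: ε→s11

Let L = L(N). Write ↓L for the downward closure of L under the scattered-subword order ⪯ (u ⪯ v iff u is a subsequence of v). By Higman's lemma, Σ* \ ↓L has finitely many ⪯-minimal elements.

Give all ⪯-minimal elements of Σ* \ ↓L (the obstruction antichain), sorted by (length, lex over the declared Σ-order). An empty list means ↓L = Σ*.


|Q|=30, |F|=6, |δ|=77 (24 ε).
min D↑ (5 st, q0=0, F={4}): 0:n→0,r→0,3→1,a→0 1:n→2,r→1,3→1,a→1 2:n→3,r→2,3→2,a→2 3:n→3,r→3,3→3,a→4 4:n→4,r→4,3→4,a→4 [Hopcroft].
'3nna': run [21, 20, 18, 14, 12] end={s1,s16,s17,s18,s19,s20,s22,s23,s24,s28,s5,s7} rej; 4/4 single-dels accept.
1 words, ⪯-incomp.

A = [3nna].


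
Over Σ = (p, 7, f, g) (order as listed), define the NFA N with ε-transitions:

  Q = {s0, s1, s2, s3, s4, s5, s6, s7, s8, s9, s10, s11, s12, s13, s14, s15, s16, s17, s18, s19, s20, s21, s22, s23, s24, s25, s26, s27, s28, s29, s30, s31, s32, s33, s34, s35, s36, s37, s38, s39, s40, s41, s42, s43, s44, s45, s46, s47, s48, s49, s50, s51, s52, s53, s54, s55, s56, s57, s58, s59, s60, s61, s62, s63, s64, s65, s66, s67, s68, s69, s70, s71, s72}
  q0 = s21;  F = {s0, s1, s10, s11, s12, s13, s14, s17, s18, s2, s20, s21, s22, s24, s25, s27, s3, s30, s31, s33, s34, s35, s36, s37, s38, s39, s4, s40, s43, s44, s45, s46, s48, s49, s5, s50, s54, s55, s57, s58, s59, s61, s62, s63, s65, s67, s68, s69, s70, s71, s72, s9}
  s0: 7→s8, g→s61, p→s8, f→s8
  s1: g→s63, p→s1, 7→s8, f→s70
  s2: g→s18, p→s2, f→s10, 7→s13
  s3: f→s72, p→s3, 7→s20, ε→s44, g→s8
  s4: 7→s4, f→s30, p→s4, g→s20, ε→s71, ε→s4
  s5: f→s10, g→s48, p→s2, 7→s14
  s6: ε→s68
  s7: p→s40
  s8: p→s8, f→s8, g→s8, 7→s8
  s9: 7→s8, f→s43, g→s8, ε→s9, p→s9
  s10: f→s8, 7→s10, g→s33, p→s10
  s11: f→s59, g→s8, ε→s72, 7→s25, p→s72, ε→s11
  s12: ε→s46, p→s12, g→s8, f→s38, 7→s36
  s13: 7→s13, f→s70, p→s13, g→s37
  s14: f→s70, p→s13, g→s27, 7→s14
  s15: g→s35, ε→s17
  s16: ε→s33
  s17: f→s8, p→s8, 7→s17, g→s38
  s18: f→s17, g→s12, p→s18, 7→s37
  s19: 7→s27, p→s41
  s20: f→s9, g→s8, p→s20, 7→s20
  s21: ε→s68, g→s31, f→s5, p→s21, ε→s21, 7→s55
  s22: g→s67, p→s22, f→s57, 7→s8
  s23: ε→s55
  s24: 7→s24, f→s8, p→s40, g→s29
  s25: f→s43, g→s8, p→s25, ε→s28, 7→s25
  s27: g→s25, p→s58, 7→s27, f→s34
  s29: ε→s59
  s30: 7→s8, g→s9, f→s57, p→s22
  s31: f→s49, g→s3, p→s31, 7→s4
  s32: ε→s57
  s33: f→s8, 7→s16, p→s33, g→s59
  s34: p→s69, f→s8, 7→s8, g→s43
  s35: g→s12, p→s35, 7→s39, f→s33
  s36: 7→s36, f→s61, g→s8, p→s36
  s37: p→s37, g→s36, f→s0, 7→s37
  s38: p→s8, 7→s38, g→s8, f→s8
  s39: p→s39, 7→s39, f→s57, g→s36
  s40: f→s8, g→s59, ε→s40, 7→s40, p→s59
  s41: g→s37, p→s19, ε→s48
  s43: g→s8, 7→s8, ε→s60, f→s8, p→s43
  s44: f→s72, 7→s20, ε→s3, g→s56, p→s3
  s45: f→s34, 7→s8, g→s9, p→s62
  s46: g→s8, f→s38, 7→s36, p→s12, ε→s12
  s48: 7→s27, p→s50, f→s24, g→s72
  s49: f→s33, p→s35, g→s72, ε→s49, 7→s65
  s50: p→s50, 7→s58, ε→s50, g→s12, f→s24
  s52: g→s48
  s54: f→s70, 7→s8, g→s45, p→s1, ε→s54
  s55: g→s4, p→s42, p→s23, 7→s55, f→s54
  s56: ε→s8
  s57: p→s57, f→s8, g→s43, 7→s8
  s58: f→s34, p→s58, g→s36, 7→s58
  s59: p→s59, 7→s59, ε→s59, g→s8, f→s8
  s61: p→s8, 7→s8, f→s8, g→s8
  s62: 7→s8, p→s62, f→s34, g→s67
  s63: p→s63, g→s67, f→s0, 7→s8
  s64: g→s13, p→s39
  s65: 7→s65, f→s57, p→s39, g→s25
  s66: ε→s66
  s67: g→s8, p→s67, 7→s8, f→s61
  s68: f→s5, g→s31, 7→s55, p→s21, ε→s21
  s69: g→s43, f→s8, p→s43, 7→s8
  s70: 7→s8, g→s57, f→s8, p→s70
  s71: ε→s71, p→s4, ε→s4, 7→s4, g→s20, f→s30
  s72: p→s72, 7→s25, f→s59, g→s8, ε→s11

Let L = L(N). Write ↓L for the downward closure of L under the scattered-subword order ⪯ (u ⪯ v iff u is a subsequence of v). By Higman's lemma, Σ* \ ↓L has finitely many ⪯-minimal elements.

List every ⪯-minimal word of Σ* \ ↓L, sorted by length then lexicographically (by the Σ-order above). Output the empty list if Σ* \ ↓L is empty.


|Q|=73, |F|=52, |δ|=253 (31 ε).
min D↑ (48 st, q0=0, F={13}): 0:p→0,7→1,f→2,g→3 1:p→1,7→1,f→4,g→5 2:p→6,7→7,f→8,g→9 3:p→3,7→5,f→10,g→11 4:p→12,7→13,f→14,g→15 5:p→5,7→5,f→16,g→17 6:p→6,7→18,f→8,g→19 7:p→18,7→7,f→14,g→20 8:p→8,7→8,f→13,g→21 9:p→22,7→20,f→23,g→24 10:p→25,7→26,f→21,g→24 11:p→11,7→17,f→24,g→13 12:p→12,7→13,f→14,g→27 13:p→13,7→13,f→13,g→13 14:p→14,7→13,f→13,g→28 15:p→29,7→13,f→30,g→31 16:p→32,7→13,f→28,g→31 17:p→17,7→17,f→31,g→13 18:p→18,7→18,f→14,g→33 19:p→19,7→33,f→34,g→35 20:p→36,7→20,f→30,g→37 21:p→21,7→21,f→13,g→38 22:p→22,7→36,f→23,g→35 23:p→39,7→23,f→13,g→38 24:p→24,7→37,f→38,g→13 25:p→25,7→40,f→21,g→35 26:p→40,7→26,f→28,g→37 27:p→27,7→13,f→41,g→42 28:p→28,7→13,f→13,g→43 29:p→29,7→13,f→30,g→42 30:p→44,7→13,f→13,g→43 31:p→31,7→13,f→43,g→13 32:p→32,7→13,f→28,g→42 33:p→33,7→33,f→41,g→45 34:p→13,7→34,f→13,g→46 35:p→35,7→45,f→46,g→13 36:p→36,7→36,f→30,g→45 37:p→37,7→37,f→43,g→13 38:p→38,7→38,f→13,g→13 39:p→38,7→39,f→13,g→38 40:p→40,7→40,f→28,g→45 41:p→13,7→13,f→13,g→47 42:p→42,7→13,f→47,g→13 43:p→43,7→13,f→13,g→13 44:p→43,7→13,f→13,g→43 45:p→45,7→45,f→47,g→13 46:p→13,7→46,f→13,g→13 47:p→13,7→13,f→13,g→13 [Hopcroft].
'7f7': |S_i|=[60, 43, 18, 1] end={s8} rej; 3/3 deletions ∈↓L.
'fff': N↓-sim [60, 48, 18, 1] end={s8} ∉↓L; 3/3 del acc.
'ggg': |S_i|=[60, 47, 20, 2] end={s56,s8} ∉↓L; 3/3 deletions ∈↓L.
'fpgfp': run [60, 48, 39, 19, 5, 1] end={s8} ∉↓L; 5/5 deletions ∈↓L.
'fgfppg': |S_i|=[60, 48, 34, 13, 6, 4, 1] end={s8} ∉↓L; 6/6 deletions ∈↓L.
5 obstructions.

min(Σ*\↓L) = [7f7, fff, ggg, fpgfp, fgfppg].


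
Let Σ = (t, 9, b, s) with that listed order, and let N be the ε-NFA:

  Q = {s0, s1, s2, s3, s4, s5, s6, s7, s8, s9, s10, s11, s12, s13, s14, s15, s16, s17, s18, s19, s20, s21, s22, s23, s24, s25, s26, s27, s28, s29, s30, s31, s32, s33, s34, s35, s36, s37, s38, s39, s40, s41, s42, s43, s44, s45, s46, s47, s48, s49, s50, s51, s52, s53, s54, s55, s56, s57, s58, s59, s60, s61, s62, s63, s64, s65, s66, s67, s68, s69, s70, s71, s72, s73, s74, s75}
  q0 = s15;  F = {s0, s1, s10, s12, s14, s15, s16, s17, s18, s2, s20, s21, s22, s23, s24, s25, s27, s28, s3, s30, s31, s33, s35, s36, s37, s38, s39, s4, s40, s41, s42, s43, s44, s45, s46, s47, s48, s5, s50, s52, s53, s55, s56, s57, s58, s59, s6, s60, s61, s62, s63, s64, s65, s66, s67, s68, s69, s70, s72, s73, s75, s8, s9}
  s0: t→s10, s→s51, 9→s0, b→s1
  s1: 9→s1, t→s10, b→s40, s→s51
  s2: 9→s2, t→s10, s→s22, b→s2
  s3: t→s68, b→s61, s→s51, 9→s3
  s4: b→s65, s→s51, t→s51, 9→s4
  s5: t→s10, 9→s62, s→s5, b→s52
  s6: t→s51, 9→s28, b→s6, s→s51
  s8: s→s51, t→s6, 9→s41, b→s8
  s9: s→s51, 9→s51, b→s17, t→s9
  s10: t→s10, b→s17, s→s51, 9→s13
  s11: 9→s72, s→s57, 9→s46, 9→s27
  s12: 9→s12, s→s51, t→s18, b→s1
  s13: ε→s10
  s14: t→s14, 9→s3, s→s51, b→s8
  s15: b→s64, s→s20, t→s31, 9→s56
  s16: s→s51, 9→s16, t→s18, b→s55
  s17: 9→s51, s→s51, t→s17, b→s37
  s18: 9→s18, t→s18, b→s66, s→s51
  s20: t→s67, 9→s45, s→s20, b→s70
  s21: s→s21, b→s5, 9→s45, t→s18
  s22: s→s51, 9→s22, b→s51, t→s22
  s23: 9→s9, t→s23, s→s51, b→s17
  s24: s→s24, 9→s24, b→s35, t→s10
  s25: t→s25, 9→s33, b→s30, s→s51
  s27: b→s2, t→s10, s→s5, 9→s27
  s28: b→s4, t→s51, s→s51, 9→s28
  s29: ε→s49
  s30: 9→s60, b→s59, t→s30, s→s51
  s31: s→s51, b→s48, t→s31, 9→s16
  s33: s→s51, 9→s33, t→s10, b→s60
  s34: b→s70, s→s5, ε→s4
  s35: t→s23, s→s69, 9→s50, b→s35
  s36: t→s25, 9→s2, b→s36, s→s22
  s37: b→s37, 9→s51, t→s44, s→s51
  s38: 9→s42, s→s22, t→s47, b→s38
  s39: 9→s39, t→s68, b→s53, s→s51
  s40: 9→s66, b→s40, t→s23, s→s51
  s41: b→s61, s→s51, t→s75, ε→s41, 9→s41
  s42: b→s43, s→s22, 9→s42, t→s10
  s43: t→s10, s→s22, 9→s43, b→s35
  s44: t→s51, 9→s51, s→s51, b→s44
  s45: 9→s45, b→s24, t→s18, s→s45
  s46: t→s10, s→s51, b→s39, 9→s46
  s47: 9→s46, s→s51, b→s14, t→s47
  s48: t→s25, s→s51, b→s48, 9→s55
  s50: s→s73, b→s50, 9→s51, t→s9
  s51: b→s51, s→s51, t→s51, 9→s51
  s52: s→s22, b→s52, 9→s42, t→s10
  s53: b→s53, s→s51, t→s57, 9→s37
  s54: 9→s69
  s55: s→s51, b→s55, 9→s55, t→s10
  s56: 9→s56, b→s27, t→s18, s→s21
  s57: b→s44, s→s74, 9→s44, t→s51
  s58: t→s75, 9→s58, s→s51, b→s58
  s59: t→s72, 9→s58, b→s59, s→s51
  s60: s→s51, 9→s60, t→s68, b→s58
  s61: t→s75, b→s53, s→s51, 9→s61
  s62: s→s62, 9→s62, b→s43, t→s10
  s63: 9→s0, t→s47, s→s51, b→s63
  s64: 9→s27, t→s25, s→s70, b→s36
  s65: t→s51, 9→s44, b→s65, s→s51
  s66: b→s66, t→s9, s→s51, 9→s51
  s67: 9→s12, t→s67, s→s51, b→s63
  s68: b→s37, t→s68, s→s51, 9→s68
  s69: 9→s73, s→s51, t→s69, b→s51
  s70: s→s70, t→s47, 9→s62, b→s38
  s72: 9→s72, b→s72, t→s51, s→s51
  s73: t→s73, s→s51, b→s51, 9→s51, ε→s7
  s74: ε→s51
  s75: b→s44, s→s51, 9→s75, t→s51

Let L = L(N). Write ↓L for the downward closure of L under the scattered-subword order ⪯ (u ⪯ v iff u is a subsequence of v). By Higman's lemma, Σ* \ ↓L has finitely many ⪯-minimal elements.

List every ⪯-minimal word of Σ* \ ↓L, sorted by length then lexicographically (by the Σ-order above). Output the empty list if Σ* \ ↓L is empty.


Antichain: [ts, 9tb9, bbsb, bbss, btbbtt, s9bb99].

|Q|=76, |F|=63, |δ|=269 (6 ε).
min D↑ (64 st, q0=0, F={7}): 0:t→1,9→2,b→3,s→4 1:t→1,9→5,b→6,s→7 2:t→8,9→2,b→9,s→10 3:t→11,9→9,b→12,s→13 4:t→14,9→15,b→13,s→4 5:t→8,9→5,b→16,s→7 6:t→11,9→16,b→6,s→7 7:t→7,9→7,b→7,s→7 8:t→8,9→8,b→17,s→7 9:t→18,9→9,b→19,s→20 10:t→8,9→15,b→20,s→10 11:t→11,9→21,b→22,s→7 12:t→11,9→19,b→12,s→23 13:t→24,9→25,b→26,s→13 14:t→14,9→27,b→28,s→7 15:t→8,9→15,b→29,s→15 16:t→18,9→16,b→16,s→7 17:t→30,9→7,b→17,s→7 18:t→18,9→18,b→31,s→7 19:t→18,9→19,b→19,s→23 20:t→18,9→25,b→32,s→20 21:t→18,9→21,b→33,s→7 22:t→22,9→33,b→34,s→7 23:t→23,9→23,b→7,s→7 24:t→24,9→35,b→36,s→7 25:t→18,9→25,b→37,s→25 26:t→24,9→38,b→26,s→23 27:t→8,9→27,b→39,s→7 28:t→24,9→40,b→28,s→7 29:t→18,9→29,b→41,s→29 30:t→30,9→7,b→31,s→7 31:t→31,9→7,b→42,s→7 32:t→18,9→38,b→32,s→23 33:t→43,9→33,b→44,s→7 34:t→45,9→44,b→34,s→7 35:t→18,9→35,b→46,s→7 36:t→36,9→47,b→48,s→7 37:t→18,9→37,b→41,s→23 38:t→18,9→38,b→37,s→23 39:t→18,9→39,b→49,s→7 40:t→18,9→40,b→39,s→7 41:t→50,9→51,b→41,s→52 42:t→53,9→7,b→42,s→7 43:t→43,9→43,b→42,s→7 44:t→54,9→44,b→44,s→7 45:t→7,9→45,b→45,s→7 46:t→43,9→46,b→55,s→7 47:t→43,9→47,b→56,s→7 48:t→57,9→58,b→48,s→7 49:t→50,9→17,b→49,s→7 50:t→50,9→30,b→31,s→7 51:t→30,9→7,b→51,s→59 52:t→52,9→59,b→7,s→7 53:t→7,9→7,b→53,s→7 54:t→7,9→54,b→53,s→7 55:t→60,9→42,b→55,s→7 56:t→54,9→56,b→55,s→7 57:t→7,9→61,b→57,s→7 58:t→54,9→58,b→56,s→7 59:t→59,9→7,b→7,s→7 60:t→7,9→53,b→53,s→7 61:t→7,9→61,b→62,s→7 62:t→7,9→62,b→63,s→7 63:t→7,9→53,b→63,s→7 [Hopcroft].
'ts': |S_i|=[67, 48, 2] end={s51,s74} — reject; 2/2 del acc.
'9tb9': |S_i|=[67, 50, 18, 6, 1] end={s51} — reject; 4/4 deletions ∈↓L.
'bbsb': N↓-sim [67, 57, 51, 6, 1] end={s51} rej; 4/4 single-dels accept.
'bbss': N↓-sim [67, 57, 51, 6, 1] end={s51} ∉↓L; 4/4 single-dels accept.
'btbbtt': |S_i|=[67, 57, 36, 24, 17, 10, 1] end={s51} ∉↓L; 6/6 del acc.
's9bb99': |S_i|=[67, 50, 38, 28, 17, 9, 1] end={s51} ∉↓L; 6/6 del acc.
6 words, ⪯-incomp.


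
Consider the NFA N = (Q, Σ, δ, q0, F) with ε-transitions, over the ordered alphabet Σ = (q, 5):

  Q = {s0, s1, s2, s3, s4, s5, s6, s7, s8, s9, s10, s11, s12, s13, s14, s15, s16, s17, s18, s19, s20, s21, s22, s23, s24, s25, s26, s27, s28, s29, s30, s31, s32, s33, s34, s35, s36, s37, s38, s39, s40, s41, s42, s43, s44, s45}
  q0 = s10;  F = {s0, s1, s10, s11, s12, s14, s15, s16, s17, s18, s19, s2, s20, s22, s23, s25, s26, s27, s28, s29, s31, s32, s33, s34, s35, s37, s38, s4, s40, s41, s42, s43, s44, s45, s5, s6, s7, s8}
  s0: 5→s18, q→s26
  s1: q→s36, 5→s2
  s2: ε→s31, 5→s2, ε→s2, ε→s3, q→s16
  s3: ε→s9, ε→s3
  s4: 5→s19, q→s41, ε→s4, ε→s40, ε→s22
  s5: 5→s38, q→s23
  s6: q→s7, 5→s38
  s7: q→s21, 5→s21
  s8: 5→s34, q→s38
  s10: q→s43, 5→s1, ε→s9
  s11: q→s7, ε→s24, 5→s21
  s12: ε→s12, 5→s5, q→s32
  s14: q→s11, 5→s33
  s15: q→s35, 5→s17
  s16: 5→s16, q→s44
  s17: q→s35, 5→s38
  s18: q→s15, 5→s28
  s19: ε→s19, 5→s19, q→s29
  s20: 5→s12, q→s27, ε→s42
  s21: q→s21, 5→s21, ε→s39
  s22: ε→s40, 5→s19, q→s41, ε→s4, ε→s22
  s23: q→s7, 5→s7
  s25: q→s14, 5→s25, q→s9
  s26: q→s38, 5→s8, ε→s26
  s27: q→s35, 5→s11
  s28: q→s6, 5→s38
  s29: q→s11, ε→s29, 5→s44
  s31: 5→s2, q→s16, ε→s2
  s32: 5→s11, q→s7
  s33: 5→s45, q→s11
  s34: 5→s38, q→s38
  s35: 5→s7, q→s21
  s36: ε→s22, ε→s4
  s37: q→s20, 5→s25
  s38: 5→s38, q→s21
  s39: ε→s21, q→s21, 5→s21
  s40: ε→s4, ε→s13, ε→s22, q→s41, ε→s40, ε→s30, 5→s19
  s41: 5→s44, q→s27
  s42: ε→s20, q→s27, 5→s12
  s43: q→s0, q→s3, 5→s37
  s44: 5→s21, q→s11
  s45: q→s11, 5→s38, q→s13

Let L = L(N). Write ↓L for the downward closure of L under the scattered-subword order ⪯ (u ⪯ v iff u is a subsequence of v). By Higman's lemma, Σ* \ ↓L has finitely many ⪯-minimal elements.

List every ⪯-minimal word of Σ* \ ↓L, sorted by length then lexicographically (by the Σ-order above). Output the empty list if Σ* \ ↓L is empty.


Antichain: [qqqqq, 5qq55, 55qq5, qq555q].

|Q|=46, |F|=38, |δ|=112 (29 ε).
min D↑ (35 st, q0=0, F={23}): 0:q→1,5→2 1:q→3,5→4 2:q→5,5→6 3:q→7,5→8 4:q→9,5→10 5:q→11,5→12 6:q→13,5→6 7:q→14,5→15 8:q→16,5→17 9:q→18,5→19 10:q→20,5→10 11:q→18,5→21 12:q→22,5→12 13:q→21,5→13 14:q→23,5→14 15:q→14,5→24 16:q→25,5→26 17:q→27,5→14 18:q→25,5→28 19:q→29,5→30 20:q→28,5→31 21:q→28,5→23 22:q→28,5→21 23:q→23,5→23 24:q→14,5→14 25:q→23,5→32 26:q→25,5→14 27:q→32,5→14 28:q→32,5→23 29:q→32,5→28 30:q→33,5→14 31:q→28,5→34 32:q→23,5→23 33:q→32,5→32 34:q→28,5→14.
'qqqqq': N↓-sim [46, 42, 32, 17, 5, 2] end={s21,s39} rej; 5/5 deletions ∈↓L.
'5qq55': N↓-sim [46, 42, 32, 13, 6, 2] end={s21,s39} ∉↓L; 5/5 del acc.
'55qq5': |S_i|=[46, 42, 28, 18, 7, 2] end={s21,s39} rej; 5/5 deletions ∈↓L.
'qq555q': N↓-sim [46, 42, 32, 22, 15, 4, 2] end={s21,s39} rej; 6/6 deletions ∈↓L.
4 obstructions.
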